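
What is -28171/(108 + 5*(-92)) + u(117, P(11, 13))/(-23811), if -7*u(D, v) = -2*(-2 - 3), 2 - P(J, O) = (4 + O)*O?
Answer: 426860117/5333664 ≈ 80.031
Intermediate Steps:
P(J, O) = 2 - O*(4 + O) (P(J, O) = 2 - (4 + O)*O = 2 - O*(4 + O))
u(D, v) = -10/7 (u(D, v) = -(-2)*(-2 - 3)/7 = -(-2)*(-5)/7 = -⅐*10 = -10/7)
-28171/(108 + 5*(-92)) + u(117, P(11, 13))/(-23811) = -28171/(108 + 5*(-92)) - 10/7/(-23811) = -28171/(108 - 460) - 10/7*(-1/23811) = -28171/(-352) + 10/166677 = -28171*(-1/352) + 10/166677 = 2561/32 + 10/166677 = 426860117/5333664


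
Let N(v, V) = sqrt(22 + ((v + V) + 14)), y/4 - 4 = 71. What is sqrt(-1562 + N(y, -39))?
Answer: sqrt(-1562 + 3*sqrt(33)) ≈ 39.304*I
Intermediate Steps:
y = 300 (y = 16 + 4*71 = 16 + 284 = 300)
N(v, V) = sqrt(36 + V + v) (N(v, V) = sqrt(22 + ((V + v) + 14)) = sqrt(22 + (14 + V + v)) = sqrt(36 + V + v))
sqrt(-1562 + N(y, -39)) = sqrt(-1562 + sqrt(36 - 39 + 300)) = sqrt(-1562 + sqrt(297)) = sqrt(-1562 + 3*sqrt(33))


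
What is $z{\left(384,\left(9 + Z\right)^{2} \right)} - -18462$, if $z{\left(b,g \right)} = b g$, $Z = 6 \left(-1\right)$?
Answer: $21918$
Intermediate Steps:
$Z = -6$
$z{\left(384,\left(9 + Z\right)^{2} \right)} - -18462 = 384 \left(9 - 6\right)^{2} - -18462 = 384 \cdot 3^{2} + 18462 = 384 \cdot 9 + 18462 = 3456 + 18462 = 21918$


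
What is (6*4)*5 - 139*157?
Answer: -21703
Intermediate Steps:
(6*4)*5 - 139*157 = 24*5 - 21823 = 120 - 21823 = -21703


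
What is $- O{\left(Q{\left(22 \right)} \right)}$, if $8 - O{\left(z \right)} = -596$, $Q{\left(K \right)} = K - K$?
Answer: $-604$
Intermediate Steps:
$Q{\left(K \right)} = 0$
$O{\left(z \right)} = 604$ ($O{\left(z \right)} = 8 - -596 = 8 + 596 = 604$)
$- O{\left(Q{\left(22 \right)} \right)} = \left(-1\right) 604 = -604$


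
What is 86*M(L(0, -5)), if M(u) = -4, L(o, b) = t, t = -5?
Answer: -344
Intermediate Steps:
L(o, b) = -5
86*M(L(0, -5)) = 86*(-4) = -344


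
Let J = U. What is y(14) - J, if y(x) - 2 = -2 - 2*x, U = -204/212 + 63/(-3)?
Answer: -320/53 ≈ -6.0377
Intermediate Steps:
U = -1164/53 (U = -204*1/212 + 63*(-1/3) = -51/53 - 21 = -1164/53 ≈ -21.962)
J = -1164/53 ≈ -21.962
y(x) = -2*x (y(x) = 2 + (-2 - 2*x) = -2*x)
y(14) - J = -2*14 - 1*(-1164/53) = -28 + 1164/53 = -320/53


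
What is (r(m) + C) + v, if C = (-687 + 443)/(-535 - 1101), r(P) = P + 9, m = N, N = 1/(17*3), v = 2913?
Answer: 60953518/20859 ≈ 2922.2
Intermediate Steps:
N = 1/51 ≈ 0.019608
m = 1/51 ≈ 0.019608
r(P) = 9 + P
C = 61/409 (C = -244/(-1636) = -244*(-1/1636) = 61/409 ≈ 0.14914)
(r(m) + C) + v = ((9 + 1/51) + 61/409) + 2913 = (460/51 + 61/409) + 2913 = 191251/20859 + 2913 = 60953518/20859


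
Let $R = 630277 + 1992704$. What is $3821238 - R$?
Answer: $1198257$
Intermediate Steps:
$R = 2622981$
$3821238 - R = 3821238 - 2622981 = 1198257$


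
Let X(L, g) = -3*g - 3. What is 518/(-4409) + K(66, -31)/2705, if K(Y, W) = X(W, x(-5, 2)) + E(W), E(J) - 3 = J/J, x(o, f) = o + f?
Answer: -271420/2385269 ≈ -0.11379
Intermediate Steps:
x(o, f) = f + o
E(J) = 4 (E(J) = 3 + J/J = 3 + 1 = 4)
X(L, g) = -3 - 3*g
K(Y, W) = 10 (K(Y, W) = (-3 - 3*(2 - 5)) + 4 = (-3 - 3*(-3)) + 4 = (-3 + 9) + 4 = 6 + 4 = 10)
518/(-4409) + K(66, -31)/2705 = 518/(-4409) + 10/2705 = 518*(-1/4409) + 10*(1/2705) = -518/4409 + 2/541 = -271420/2385269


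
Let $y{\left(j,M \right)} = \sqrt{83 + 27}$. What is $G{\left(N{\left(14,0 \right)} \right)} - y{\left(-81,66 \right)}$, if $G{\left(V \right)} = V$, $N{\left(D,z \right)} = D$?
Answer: $14 - \sqrt{110} \approx 3.5119$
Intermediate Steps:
$y{\left(j,M \right)} = \sqrt{110}$
$G{\left(N{\left(14,0 \right)} \right)} - y{\left(-81,66 \right)} = 14 - \sqrt{110}$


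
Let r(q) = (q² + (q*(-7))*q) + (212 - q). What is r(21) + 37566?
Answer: 35111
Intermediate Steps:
r(q) = 212 - q - 6*q² (r(q) = (q² + (-7*q)*q) + (212 - q) = (q² - 7*q²) + (212 - q) = -6*q² + (212 - q) = 212 - q - 6*q²)
r(21) + 37566 = (212 - 1*21 - 6*21²) + 37566 = (212 - 21 - 6*441) + 37566 = (212 - 21 - 2646) + 37566 = -2455 + 37566 = 35111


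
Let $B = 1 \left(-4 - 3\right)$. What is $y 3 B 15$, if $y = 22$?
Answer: $-6930$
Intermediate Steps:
$B = -7$ ($B = 1 \left(-7\right) = -7$)
$y 3 B 15 = 22 \cdot 3 \left(-7\right) 15 = 22 \left(-21\right) 15 = \left(-462\right) 15 = -6930$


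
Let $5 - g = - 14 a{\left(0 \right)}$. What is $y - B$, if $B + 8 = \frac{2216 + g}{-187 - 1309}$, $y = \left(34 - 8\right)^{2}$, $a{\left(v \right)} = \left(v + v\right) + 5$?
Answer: $\frac{1025555}{1496} \approx 685.53$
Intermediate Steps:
$a{\left(v \right)} = 5 + 2 v$ ($a{\left(v \right)} = 2 v + 5 = 5 + 2 v$)
$g = 75$ ($g = 5 - - 14 \left(5 + 2 \cdot 0\right) = 5 - - 14 \left(5 + 0\right) = 5 - \left(-14\right) 5 = 5 - -70 = 5 + 70 = 75$)
$y = 676$ ($y = 26^{2} = 676$)
$B = - \frac{14259}{1496}$ ($B = -8 + \frac{2216 + 75}{-187 - 1309} = -8 + \frac{2291}{-1496} = -8 + 2291 \left(- \frac{1}{1496}\right) = -8 - \frac{2291}{1496} = - \frac{14259}{1496} \approx -9.5314$)
$y - B = 676 - - \frac{14259}{1496} = 676 + \frac{14259}{1496} = \frac{1025555}{1496}$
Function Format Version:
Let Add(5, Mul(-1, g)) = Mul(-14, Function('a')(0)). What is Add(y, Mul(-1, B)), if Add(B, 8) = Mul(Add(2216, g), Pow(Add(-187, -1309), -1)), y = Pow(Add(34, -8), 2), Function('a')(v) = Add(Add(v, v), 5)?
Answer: Rational(1025555, 1496) ≈ 685.53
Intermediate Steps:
Function('a')(v) = Add(5, Mul(2, v)) (Function('a')(v) = Add(Mul(2, v), 5) = Add(5, Mul(2, v)))
g = 75 (g = Add(5, Mul(-1, Mul(-14, Add(5, Mul(2, 0))))) = Add(5, Mul(-1, Mul(-14, Add(5, 0)))) = Add(5, Mul(-1, Mul(-14, 5))) = Add(5, Mul(-1, -70)) = Add(5, 70) = 75)
y = 676 (y = Pow(26, 2) = 676)
B = Rational(-14259, 1496) (B = Add(-8, Mul(Add(2216, 75), Pow(Add(-187, -1309), -1))) = Add(-8, Mul(2291, Pow(-1496, -1))) = Add(-8, Mul(2291, Rational(-1, 1496))) = Add(-8, Rational(-2291, 1496)) = Rational(-14259, 1496) ≈ -9.5314)
Add(y, Mul(-1, B)) = Add(676, Mul(-1, Rational(-14259, 1496))) = Add(676, Rational(14259, 1496)) = Rational(1025555, 1496)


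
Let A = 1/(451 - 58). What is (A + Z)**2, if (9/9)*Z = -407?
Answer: 25584002500/154449 ≈ 1.6565e+5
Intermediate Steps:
Z = -407
A = 1/393 ≈ 0.0025445
(A + Z)**2 = (1/393 - 407)**2 = (-159950/393)**2 = 25584002500/154449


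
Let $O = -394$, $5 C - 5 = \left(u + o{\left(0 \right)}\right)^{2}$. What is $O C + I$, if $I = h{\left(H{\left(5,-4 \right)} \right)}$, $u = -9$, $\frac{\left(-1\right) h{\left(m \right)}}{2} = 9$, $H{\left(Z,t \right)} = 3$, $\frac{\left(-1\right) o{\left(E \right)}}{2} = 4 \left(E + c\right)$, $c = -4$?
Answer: $- \frac{210486}{5} \approx -42097.0$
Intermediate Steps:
$o{\left(E \right)} = 32 - 8 E$ ($o{\left(E \right)} = - 2 \cdot 4 \left(E - 4\right) = - 2 \cdot 4 \left(-4 + E\right) = - 2 \left(-16 + 4 E\right) = 32 - 8 E$)
$h{\left(m \right)} = -18$ ($h{\left(m \right)} = \left(-2\right) 9 = -18$)
$I = -18$
$C = \frac{534}{5}$ ($C = 1 + \frac{\left(-9 + \left(32 - 0\right)\right)^{2}}{5} = 1 + \frac{\left(-9 + \left(32 + 0\right)\right)^{2}}{5} = 1 + \frac{\left(-9 + 32\right)^{2}}{5} = 1 + \frac{23^{2}}{5} = 1 + \frac{1}{5} \cdot 529 = 1 + \frac{529}{5} = \frac{534}{5} \approx 106.8$)
$O C + I = \left(-394\right) \frac{534}{5} - 18 = - \frac{210396}{5} - 18 = - \frac{210486}{5}$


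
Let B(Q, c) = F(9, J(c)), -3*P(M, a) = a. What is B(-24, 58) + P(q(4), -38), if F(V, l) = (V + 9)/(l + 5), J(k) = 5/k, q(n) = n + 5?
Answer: 14342/885 ≈ 16.206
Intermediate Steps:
q(n) = 5 + n
P(M, a) = -a/3
F(V, l) = (9 + V)/(5 + l)
B(Q, c) = 18/(5 + 5/c) (B(Q, c) = (9 + 9)/(5 + 5/c) = 18/(5 + 5/c))
B(-24, 58) + P(q(4), -38) = (18/5)*58/(1 + 58) - ⅓*(-38) = (18/5)*58/59 + 38/3 = (18/5)*58*(1/59) + 38/3 = 1044/295 + 38/3 = 14342/885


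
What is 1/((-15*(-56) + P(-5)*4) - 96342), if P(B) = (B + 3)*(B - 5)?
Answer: -1/95422 ≈ -1.0480e-5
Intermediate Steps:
P(B) = (-5 + B)*(3 + B) (P(B) = (3 + B)*(-5 + B) = (-5 + B)*(3 + B))
1/((-15*(-56) + P(-5)*4) - 96342) = 1/((-15*(-56) + (-15 + (-5)**2 - 2*(-5))*4) - 96342) = 1/((840 + (-15 + 25 + 10)*4) - 96342) = 1/((840 + 20*4) - 96342) = 1/((840 + 80) - 96342) = 1/(920 - 96342) = 1/(-95422) = -1/95422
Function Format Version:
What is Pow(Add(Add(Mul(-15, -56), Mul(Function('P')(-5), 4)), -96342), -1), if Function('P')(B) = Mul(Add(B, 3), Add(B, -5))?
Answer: Rational(-1, 95422) ≈ -1.0480e-5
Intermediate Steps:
Function('P')(B) = Mul(Add(-5, B), Add(3, B)) (Function('P')(B) = Mul(Add(3, B), Add(-5, B)) = Mul(Add(-5, B), Add(3, B)))
Pow(Add(Add(Mul(-15, -56), Mul(Function('P')(-5), 4)), -96342), -1) = Pow(Add(Add(Mul(-15, -56), Mul(Add(-15, Pow(-5, 2), Mul(-2, -5)), 4)), -96342), -1) = Pow(Add(Add(840, Mul(Add(-15, 25, 10), 4)), -96342), -1) = Pow(Add(Add(840, Mul(20, 4)), -96342), -1) = Pow(Add(Add(840, 80), -96342), -1) = Pow(Add(920, -96342), -1) = Pow(-95422, -1) = Rational(-1, 95422)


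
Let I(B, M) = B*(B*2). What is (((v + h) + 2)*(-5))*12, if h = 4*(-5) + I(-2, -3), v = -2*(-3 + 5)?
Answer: 840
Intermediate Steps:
I(B, M) = 2*B² (I(B, M) = B*(2*B) = 2*B²)
v = -4 (v = -2*2 = -4)
h = -12 (h = 4*(-5) + 2*(-2)² = -20 + 2*4 = -20 + 8 = -12)
(((v + h) + 2)*(-5))*12 = (((-4 - 12) + 2)*(-5))*12 = ((-16 + 2)*(-5))*12 = -14*(-5)*12 = 70*12 = 840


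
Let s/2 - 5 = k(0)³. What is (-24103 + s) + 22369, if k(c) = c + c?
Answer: -1724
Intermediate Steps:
k(c) = 2*c
s = 10 (s = 10 + 2*(2*0)³ = 10 + 2*0³ = 10 + 2*0 = 10 + 0 = 10)
(-24103 + s) + 22369 = (-24103 + 10) + 22369 = -24093 + 22369 = -1724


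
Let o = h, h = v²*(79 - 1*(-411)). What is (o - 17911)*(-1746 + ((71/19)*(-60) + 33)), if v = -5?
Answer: 208364427/19 ≈ 1.0967e+7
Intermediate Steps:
h = 12250 (h = (-5)²*(79 - 1*(-411)) = 25*(79 + 411) = 25*490 = 12250)
o = 12250
(o - 17911)*(-1746 + ((71/19)*(-60) + 33)) = (12250 - 17911)*(-1746 + ((71/19)*(-60) + 33)) = -5661*(-1746 + ((71*(1/19))*(-60) + 33)) = -5661*(-1746 + ((71/19)*(-60) + 33)) = -5661*(-1746 + (-4260/19 + 33)) = -5661*(-1746 - 3633/19) = -5661*(-36807/19) = 208364427/19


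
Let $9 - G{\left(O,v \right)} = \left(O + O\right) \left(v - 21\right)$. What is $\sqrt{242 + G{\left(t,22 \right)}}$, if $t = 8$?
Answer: $\sqrt{235} \approx 15.33$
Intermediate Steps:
$G{\left(O,v \right)} = 9 - 2 O \left(-21 + v\right)$ ($G{\left(O,v \right)} = 9 - \left(O + O\right) \left(v - 21\right) = 9 - 2 O \left(-21 + v\right)$)
$\sqrt{242 + G{\left(t,22 \right)}} = \sqrt{242 + \left(9 + 42 \cdot 8 - 16 \cdot 22\right)} = \sqrt{242 + \left(9 + 336 - 352\right)} = \sqrt{242 - 7} = \sqrt{235}$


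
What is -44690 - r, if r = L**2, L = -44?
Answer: -46626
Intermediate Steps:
r = 1936 (r = (-44)**2 = 1936)
-44690 - r = -44690 - 1*1936 = -44690 - 1936 = -46626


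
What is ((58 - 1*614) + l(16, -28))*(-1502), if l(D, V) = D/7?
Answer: 5821752/7 ≈ 8.3168e+5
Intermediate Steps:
l(D, V) = D/7 (l(D, V) = D*(⅐) = D/7)
((58 - 1*614) + l(16, -28))*(-1502) = ((58 - 1*614) + (⅐)*16)*(-1502) = ((58 - 614) + 16/7)*(-1502) = (-556 + 16/7)*(-1502) = -3876/7*(-1502) = 5821752/7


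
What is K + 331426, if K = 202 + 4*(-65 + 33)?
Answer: 331500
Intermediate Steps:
K = 74 (K = 202 + 4*(-32) = 202 - 128 = 74)
K + 331426 = 74 + 331426 = 331500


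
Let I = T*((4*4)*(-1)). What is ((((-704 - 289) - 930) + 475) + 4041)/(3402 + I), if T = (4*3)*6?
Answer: 2593/2250 ≈ 1.1524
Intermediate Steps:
T = 72 (T = 12*6 = 72)
I = -1152 (I = 72*((4*4)*(-1)) = 72*(16*(-1)) = 72*(-16) = -1152)
((((-704 - 289) - 930) + 475) + 4041)/(3402 + I) = ((((-704 - 289) - 930) + 475) + 4041)/(3402 - 1152) = (((-993 - 930) + 475) + 4041)/2250 = ((-1923 + 475) + 4041)*(1/2250) = (-1448 + 4041)*(1/2250) = 2593*(1/2250) = 2593/2250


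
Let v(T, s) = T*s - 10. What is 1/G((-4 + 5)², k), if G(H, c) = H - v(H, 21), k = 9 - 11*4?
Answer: -⅒ ≈ -0.10000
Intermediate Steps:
k = -35 (k = 9 - 44 = -35)
v(T, s) = -10 + T*s
G(H, c) = 10 - 20*H (G(H, c) = H - (-10 + H*21) = H - (-10 + 21*H) = H + (10 - 21*H) = 10 - 20*H)
1/G((-4 + 5)², k) = 1/(10 - 20*(-4 + 5)²) = 1/(10 - 20*1²) = 1/(10 - 20*1) = 1/(10 - 20) = 1/(-10) = -⅒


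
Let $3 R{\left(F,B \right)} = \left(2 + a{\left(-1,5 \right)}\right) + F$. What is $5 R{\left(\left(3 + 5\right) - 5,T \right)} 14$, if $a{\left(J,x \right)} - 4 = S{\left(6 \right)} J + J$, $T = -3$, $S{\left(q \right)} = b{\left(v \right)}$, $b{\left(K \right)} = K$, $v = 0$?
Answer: $\frac{560}{3} \approx 186.67$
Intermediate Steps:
$S{\left(q \right)} = 0$
$a{\left(J,x \right)} = 4 + J$ ($a{\left(J,x \right)} = 4 + \left(0 J + J\right) = 4 + \left(0 + J\right) = 4 + J$)
$R{\left(F,B \right)} = \frac{5}{3} + \frac{F}{3}$ ($R{\left(F,B \right)} = \frac{\left(2 + \left(4 - 1\right)\right) + F}{3} = \frac{\left(2 + 3\right) + F}{3} = \frac{5 + F}{3} = \frac{5}{3} + \frac{F}{3}$)
$5 R{\left(\left(3 + 5\right) - 5,T \right)} 14 = 5 \left(\frac{5}{3} + \frac{\left(3 + 5\right) - 5}{3}\right) 14 = 5 \left(\frac{5}{3} + \frac{8 - 5}{3}\right) 14 = 5 \left(\frac{5}{3} + \frac{1}{3} \cdot 3\right) 14 = 5 \left(\frac{5}{3} + 1\right) 14 = 5 \cdot \frac{8}{3} \cdot 14 = \frac{40}{3} \cdot 14 = \frac{560}{3}$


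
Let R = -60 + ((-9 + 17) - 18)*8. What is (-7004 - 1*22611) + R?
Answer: -29755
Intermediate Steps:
R = -140 (R = -60 + (8 - 18)*8 = -60 - 10*8 = -60 - 80 = -140)
(-7004 - 1*22611) + R = (-7004 - 1*22611) - 140 = (-7004 - 22611) - 140 = -29615 - 140 = -29755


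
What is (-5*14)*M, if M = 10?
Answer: -700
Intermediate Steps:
(-5*14)*M = -5*14*10 = -70*10 = -700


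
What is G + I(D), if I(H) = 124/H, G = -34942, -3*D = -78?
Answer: -454184/13 ≈ -34937.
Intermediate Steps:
D = 26 (D = -1/3*(-78) = 26)
G + I(D) = -34942 + 124/26 = -34942 + 124*(1/26) = -34942 + 62/13 = -454184/13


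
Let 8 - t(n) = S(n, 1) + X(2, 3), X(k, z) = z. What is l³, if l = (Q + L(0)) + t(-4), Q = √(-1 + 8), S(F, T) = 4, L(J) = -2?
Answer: -22 + 10*√7 ≈ 4.4575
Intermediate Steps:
t(n) = 1 (t(n) = 8 - (4 + 3) = 8 - 1*7 = 8 - 7 = 1)
Q = √7 ≈ 2.6458
l = -1 + √7 (l = (√7 - 2) + 1 = (-2 + √7) + 1 = -1 + √7 ≈ 1.6458)
l³ = (-1 + √7)³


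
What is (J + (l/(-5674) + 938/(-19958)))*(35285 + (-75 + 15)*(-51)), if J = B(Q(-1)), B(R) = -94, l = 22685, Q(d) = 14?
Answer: -212868212324525/56620846 ≈ -3.7595e+6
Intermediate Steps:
J = -94
(J + (l/(-5674) + 938/(-19958)))*(35285 + (-75 + 15)*(-51)) = (-94 + (22685/(-5674) + 938/(-19958)))*(35285 + (-75 + 15)*(-51)) = (-94 + (22685*(-1/5674) + 938*(-1/19958)))*(35285 - 60*(-51)) = (-94 + (-22685/5674 - 469/9979))*(35285 + 3060) = (-94 - 229034721/56620846)*38345 = -5551394245/56620846*38345 = -212868212324525/56620846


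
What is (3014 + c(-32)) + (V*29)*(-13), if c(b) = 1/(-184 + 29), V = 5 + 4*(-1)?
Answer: 408734/155 ≈ 2637.0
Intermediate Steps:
V = 1 (V = 5 - 4 = 1)
c(b) = -1/155 (c(b) = 1/(-155) = -1/155)
(3014 + c(-32)) + (V*29)*(-13) = (3014 - 1/155) + (1*29)*(-13) = 467169/155 + 29*(-13) = 467169/155 - 377 = 408734/155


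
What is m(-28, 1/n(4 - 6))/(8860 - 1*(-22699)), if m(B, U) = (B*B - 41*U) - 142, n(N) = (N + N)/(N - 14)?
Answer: 478/31559 ≈ 0.015146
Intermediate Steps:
n(N) = 2*N/(-14 + N) (n(N) = (2*N)/(-14 + N) = 2*N/(-14 + N))
m(B, U) = -142 + B² - 41*U (m(B, U) = (B² - 41*U) - 142 = -142 + B² - 41*U)
m(-28, 1/n(4 - 6))/(8860 - 1*(-22699)) = (-142 + (-28)² - 41*(-14 + (4 - 6))/(2*(4 - 6)))/(8860 - 1*(-22699)) = (-142 + 784 - 41/(2*(-2)/(-14 - 2)))/(8860 + 22699) = (-142 + 784 - 41/(2*(-2)/(-16)))/31559 = (-142 + 784 - 41/(2*(-2)*(-1/16)))*(1/31559) = (-142 + 784 - 41/¼)*(1/31559) = (-142 + 784 - 41*4)*(1/31559) = (-142 + 784 - 164)*(1/31559) = 478*(1/31559) = 478/31559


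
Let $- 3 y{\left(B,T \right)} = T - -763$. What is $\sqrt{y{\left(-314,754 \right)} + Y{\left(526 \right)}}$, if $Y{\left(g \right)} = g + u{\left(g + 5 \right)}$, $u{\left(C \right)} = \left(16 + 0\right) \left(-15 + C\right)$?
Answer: $\frac{\sqrt{74487}}{3} \approx 90.974$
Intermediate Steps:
$u{\left(C \right)} = -240 + 16 C$ ($u{\left(C \right)} = 16 \left(-15 + C\right) = -240 + 16 C$)
$Y{\left(g \right)} = -160 + 17 g$ ($Y{\left(g \right)} = g + \left(-240 + 16 \left(g + 5\right)\right) = g + \left(-240 + 16 \left(5 + g\right)\right) = g + \left(-240 + \left(80 + 16 g\right)\right) = g + \left(-160 + 16 g\right) = -160 + 17 g$)
$y{\left(B,T \right)} = - \frac{763}{3} - \frac{T}{3}$ ($y{\left(B,T \right)} = - \frac{T - -763}{3} = - \frac{T + 763}{3} = - \frac{763 + T}{3} = - \frac{763}{3} - \frac{T}{3}$)
$\sqrt{y{\left(-314,754 \right)} + Y{\left(526 \right)}} = \sqrt{\left(- \frac{763}{3} - \frac{754}{3}\right) + \left(-160 + 17 \cdot 526\right)} = \sqrt{\left(- \frac{763}{3} - \frac{754}{3}\right) + \left(-160 + 8942\right)} = \sqrt{- \frac{1517}{3} + 8782} = \sqrt{\frac{24829}{3}} = \frac{\sqrt{74487}}{3}$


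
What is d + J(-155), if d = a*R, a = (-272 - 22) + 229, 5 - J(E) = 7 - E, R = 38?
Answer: -2627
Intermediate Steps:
J(E) = -2 + E (J(E) = 5 - (7 - E) = 5 + (-7 + E) = -2 + E)
a = -65 (a = -294 + 229 = -65)
d = -2470 (d = -65*38 = -2470)
d + J(-155) = -2470 + (-2 - 155) = -2470 - 157 = -2627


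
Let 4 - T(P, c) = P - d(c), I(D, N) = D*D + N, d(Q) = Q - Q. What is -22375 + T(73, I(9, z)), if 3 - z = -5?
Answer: -22444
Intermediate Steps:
z = 8 (z = 3 - 1*(-5) = 3 + 5 = 8)
d(Q) = 0
I(D, N) = N + D² (I(D, N) = D² + N = N + D²)
T(P, c) = 4 - P (T(P, c) = 4 - (P - 1*0) = 4 - (P + 0) = 4 - P)
-22375 + T(73, I(9, z)) = -22375 + (4 - 1*73) = -22375 + (4 - 73) = -22375 - 69 = -22444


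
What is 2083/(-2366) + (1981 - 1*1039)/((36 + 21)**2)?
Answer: -1512965/2562378 ≈ -0.59045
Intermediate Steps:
2083/(-2366) + (1981 - 1*1039)/((36 + 21)**2) = 2083*(-1/2366) + (1981 - 1039)/(57**2) = -2083/2366 + 942/3249 = -2083/2366 + 942*(1/3249) = -2083/2366 + 314/1083 = -1512965/2562378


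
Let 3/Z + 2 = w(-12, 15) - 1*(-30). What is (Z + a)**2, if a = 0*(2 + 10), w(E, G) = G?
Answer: 9/1849 ≈ 0.0048675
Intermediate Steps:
a = 0 (a = 0*12 = 0)
Z = 3/43 (Z = 3/(-2 + (15 - 1*(-30))) = 3/(-2 + (15 + 30)) = 3/(-2 + 45) = 3/43 ≈ 0.069767)
(Z + a)**2 = (3/43 + 0)**2 = (3/43)**2 = 9/1849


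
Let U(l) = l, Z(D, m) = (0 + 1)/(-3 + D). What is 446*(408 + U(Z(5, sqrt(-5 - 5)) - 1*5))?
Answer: 179961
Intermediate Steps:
Z(D, m) = 1/(-3 + D)
446*(408 + U(Z(5, sqrt(-5 - 5)) - 1*5)) = 446*(408 + (1/(-3 + 5) - 1*5)) = 446*(408 + (1/2 - 5)) = 446*(408 - 9/2) = 446*(807/2) = 179961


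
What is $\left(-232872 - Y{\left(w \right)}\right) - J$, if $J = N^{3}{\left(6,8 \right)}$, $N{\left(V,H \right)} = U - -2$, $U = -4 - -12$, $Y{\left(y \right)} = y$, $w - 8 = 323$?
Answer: $-234203$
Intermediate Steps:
$w = 331$ ($w = 8 + 323 = 331$)
$U = 8$ ($U = -4 + 12 = 8$)
$N{\left(V,H \right)} = 10$ ($N{\left(V,H \right)} = 8 - -2 = 8 + 2 = 10$)
$J = 1000$ ($J = 10^{3} = 1000$)
$\left(-232872 - Y{\left(w \right)}\right) - J = \left(-232872 - 331\right) - 1000 = -233203 - 1000 = -234203$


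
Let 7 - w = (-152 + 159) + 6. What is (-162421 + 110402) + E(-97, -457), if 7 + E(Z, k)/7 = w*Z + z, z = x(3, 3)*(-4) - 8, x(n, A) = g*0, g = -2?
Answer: -48050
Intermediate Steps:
w = -6 (w = 7 - ((-152 + 159) + 6) = 7 - (7 + 6) = 7 - 1*13 = 7 - 13 = -6)
x(n, A) = 0 (x(n, A) = -2*0 = 0)
z = -8 (z = 0*(-4) - 8 = 0 - 8 = -8)
E(Z, k) = -105 - 42*Z (E(Z, k) = -49 + 7*(-6*Z - 8) = -49 + 7*(-8 - 6*Z) = -49 + (-56 - 42*Z) = -105 - 42*Z)
(-162421 + 110402) + E(-97, -457) = (-162421 + 110402) + (-105 - 42*(-97)) = -52019 + (-105 + 4074) = -52019 + 3969 = -48050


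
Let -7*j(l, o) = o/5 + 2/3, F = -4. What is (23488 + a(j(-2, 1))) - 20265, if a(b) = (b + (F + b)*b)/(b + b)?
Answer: 338251/105 ≈ 3221.4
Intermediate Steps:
j(l, o) = -2/21 - o/35 (j(l, o) = -(o/5 + 2/3)/7 = -(o*(⅕) + 2*(⅓))/7 = -(o/5 + ⅔)/7 = -(⅔ + o/5)/7 = -2/21 - o/35)
a(b) = (b + b*(-4 + b))/(2*b) (a(b) = (b + (-4 + b)*b)/(b + b) = (b + b*(-4 + b))/((2*b)) = (b + b*(-4 + b))*(1/(2*b)) = (b + b*(-4 + b))/(2*b))
(23488 + a(j(-2, 1))) - 20265 = (23488 + (-3/2 + (-2/21 - 1/35*1)/2)) - 20265 = (23488 + (-3/2 + (-2/21 - 1/35)/2)) - 20265 = (23488 + (-3/2 + (½)*(-13/105))) - 20265 = (23488 + (-3/2 - 13/210)) - 20265 = (23488 - 164/105) - 20265 = 2466076/105 - 20265 = 338251/105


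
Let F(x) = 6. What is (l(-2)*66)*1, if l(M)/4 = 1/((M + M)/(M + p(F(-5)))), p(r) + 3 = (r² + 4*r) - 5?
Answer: -3300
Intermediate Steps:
p(r) = -8 + r² + 4*r (p(r) = -3 + ((r² + 4*r) - 5) = -3 + (-5 + r² + 4*r) = -8 + r² + 4*r)
l(M) = 2*(52 + M)/M (l(M) = 4/(((M + M)/(M + (-8 + 6² + 4*6)))) = 4/(((2*M)/(M + (-8 + 36 + 24)))) = 4/(((2*M)/(M + 52))) = 4/(((2*M)/(52 + M))) = 4/((2*M/(52 + M))) = 4*((52 + M)/(2*M)) = 2*(52 + M)/M)
(l(-2)*66)*1 = ((2 + 104/(-2))*66)*1 = ((2 + 104*(-½))*66)*1 = ((2 - 52)*66)*1 = -50*66*1 = -3300*1 = -3300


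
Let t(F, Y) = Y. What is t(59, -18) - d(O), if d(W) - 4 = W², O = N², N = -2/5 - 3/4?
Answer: -3799841/160000 ≈ -23.749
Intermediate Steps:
N = -23/20 (N = -2*⅕ - 3*¼ = -⅖ - ¾ = -23/20 ≈ -1.1500)
O = 529/400 (O = (-23/20)² = 529/400 ≈ 1.3225)
d(W) = 4 + W²
t(59, -18) - d(O) = -18 - (4 + (529/400)²) = -18 - (4 + 279841/160000) = -18 - 1*919841/160000 = -18 - 919841/160000 = -3799841/160000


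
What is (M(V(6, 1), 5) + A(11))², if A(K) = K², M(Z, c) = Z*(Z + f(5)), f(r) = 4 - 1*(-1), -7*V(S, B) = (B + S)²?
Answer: 18225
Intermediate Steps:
V(S, B) = -(B + S)²/7
f(r) = 5 (f(r) = 4 + 1 = 5)
M(Z, c) = Z*(5 + Z) (M(Z, c) = Z*(Z + 5) = Z*(5 + Z))
(M(V(6, 1), 5) + A(11))² = ((-(1 + 6)²/7)*(5 - (1 + 6)²/7) + 11²)² = ((-⅐*7²)*(5 - ⅐*7²) + 121)² = ((-⅐*49)*(5 - ⅐*49) + 121)² = (-7*(5 - 7) + 121)² = (-7*(-2) + 121)² = (14 + 121)² = 135² = 18225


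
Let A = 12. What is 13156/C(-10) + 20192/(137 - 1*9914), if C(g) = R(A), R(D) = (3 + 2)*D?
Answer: 3539297/16295 ≈ 217.20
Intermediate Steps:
R(D) = 5*D
C(g) = 60 (C(g) = 5*12 = 60)
13156/C(-10) + 20192/(137 - 1*9914) = 13156/60 + 20192/(137 - 1*9914) = 13156*(1/60) + 20192/(137 - 9914) = 3289/15 + 20192/(-9777) = 3289/15 + 20192*(-1/9777) = 3289/15 - 20192/9777 = 3539297/16295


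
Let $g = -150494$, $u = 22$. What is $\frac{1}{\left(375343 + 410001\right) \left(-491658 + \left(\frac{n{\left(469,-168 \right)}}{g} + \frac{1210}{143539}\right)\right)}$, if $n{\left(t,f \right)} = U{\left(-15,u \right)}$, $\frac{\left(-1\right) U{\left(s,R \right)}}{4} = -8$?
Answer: $- \frac{981898103}{379131137592277577472} \approx -2.5899 \cdot 10^{-12}$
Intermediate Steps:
$U{\left(s,R \right)} = 32$ ($U{\left(s,R \right)} = \left(-4\right) \left(-8\right) = 32$)
$n{\left(t,f \right)} = 32$
$\frac{1}{\left(375343 + 410001\right) \left(-491658 + \left(\frac{n{\left(469,-168 \right)}}{g} + \frac{1210}{143539}\right)\right)} = \frac{1}{\left(375343 + 410001\right) \left(-491658 + \left(\frac{32}{-150494} + \frac{1210}{143539}\right)\right)} = \frac{1}{785344 \left(-491658 + \left(32 \left(- \frac{1}{150494}\right) + 1210 \cdot \frac{1}{143539}\right)\right)} = \frac{1}{785344 \left(-491658 + \left(- \frac{16}{75247} + \frac{110}{13049}\right)\right)} = \frac{1}{785344 \left(-491658 + \frac{8068386}{981898103}\right)} = \frac{1}{785344 \left(- \frac{482758049456388}{981898103}\right)} = \frac{1}{- \frac{379131137592277577472}{981898103}} = - \frac{981898103}{379131137592277577472}$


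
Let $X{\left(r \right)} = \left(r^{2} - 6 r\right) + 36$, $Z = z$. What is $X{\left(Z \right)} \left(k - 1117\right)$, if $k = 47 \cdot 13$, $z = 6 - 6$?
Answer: $-18216$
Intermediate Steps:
$z = 0$ ($z = 6 - 6 = 0$)
$k = 611$
$Z = 0$
$X{\left(r \right)} = 36 + r^{2} - 6 r$
$X{\left(Z \right)} \left(k - 1117\right) = \left(36 + 0^{2} - 0\right) \left(611 - 1117\right) = \left(36 + 0 + 0\right) \left(-506\right) = 36 \left(-506\right) = -18216$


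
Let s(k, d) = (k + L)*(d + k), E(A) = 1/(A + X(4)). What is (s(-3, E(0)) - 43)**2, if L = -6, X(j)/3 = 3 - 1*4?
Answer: 169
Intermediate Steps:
X(j) = -3 (X(j) = 3*(3 - 1*4) = 3*(3 - 4) = 3*(-1) = -3)
E(A) = 1/(-3 + A) (E(A) = 1/(A - 3) = 1/(-3 + A))
s(k, d) = (-6 + k)*(d + k) (s(k, d) = (k - 6)*(d + k) = (-6 + k)*(d + k))
(s(-3, E(0)) - 43)**2 = (((-3)**2 - 6/(-3 + 0) - 6*(-3) - 3/(-3 + 0)) - 43)**2 = ((9 - 6/(-3) + 18 - 3/(-3)) - 43)**2 = ((9 - 6*(-1/3) + 18 - 1/3*(-3)) - 43)**2 = ((9 + 2 + 18 + 1) - 43)**2 = (30 - 43)**2 = (-13)**2 = 169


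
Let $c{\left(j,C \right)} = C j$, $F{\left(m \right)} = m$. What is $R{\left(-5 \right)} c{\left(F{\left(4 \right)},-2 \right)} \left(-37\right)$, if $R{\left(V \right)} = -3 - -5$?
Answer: $592$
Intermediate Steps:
$R{\left(V \right)} = 2$ ($R{\left(V \right)} = -3 + 5 = 2$)
$R{\left(-5 \right)} c{\left(F{\left(4 \right)},-2 \right)} \left(-37\right) = 2 \left(\left(-2\right) 4\right) \left(-37\right) = 2 \left(-8\right) \left(-37\right) = \left(-16\right) \left(-37\right) = 592$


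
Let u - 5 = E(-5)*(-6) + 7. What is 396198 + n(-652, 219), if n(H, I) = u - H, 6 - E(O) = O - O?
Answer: 396826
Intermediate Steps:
E(O) = 6 (E(O) = 6 - (O - O) = 6 - 1*0 = 6 + 0 = 6)
u = -24 (u = 5 + (6*(-6) + 7) = 5 + (-36 + 7) = 5 - 29 = -24)
n(H, I) = -24 - H
396198 + n(-652, 219) = 396198 + (-24 - 1*(-652)) = 396198 + (-24 + 652) = 396198 + 628 = 396826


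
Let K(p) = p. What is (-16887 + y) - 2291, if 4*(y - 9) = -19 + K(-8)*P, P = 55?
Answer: -77135/4 ≈ -19284.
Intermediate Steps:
y = -423/4 (y = 9 + (-19 - 8*55)/4 = 9 + (-19 - 440)/4 = 9 + (¼)*(-459) = 9 - 459/4 = -423/4 ≈ -105.75)
(-16887 + y) - 2291 = (-16887 - 423/4) - 2291 = -67971/4 - 2291 = -77135/4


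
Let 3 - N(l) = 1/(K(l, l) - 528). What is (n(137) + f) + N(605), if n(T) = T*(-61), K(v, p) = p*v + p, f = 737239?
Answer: 266846256269/366102 ≈ 7.2889e+5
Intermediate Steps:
K(v, p) = p + p*v
n(T) = -61*T
N(l) = 3 - 1/(-528 + l*(1 + l)) (N(l) = 3 - 1/(l*(1 + l) - 528) = 3 - 1/(-528 + l*(1 + l)))
(n(137) + f) + N(605) = (-61*137 + 737239) + (-1585 + 3*605*(1 + 605))/(-528 + 605*(1 + 605)) = (-8357 + 737239) + (-1585 + 3*605*606)/(-528 + 605*606) = 728882 + (-1585 + 1099890)/(-528 + 366630) = 728882 + 1098305/366102 = 266846256269/366102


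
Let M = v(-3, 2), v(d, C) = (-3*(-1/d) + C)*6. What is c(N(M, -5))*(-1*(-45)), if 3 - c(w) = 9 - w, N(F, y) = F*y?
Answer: -1620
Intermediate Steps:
v(d, C) = 6*C + 18/d (v(d, C) = (-(-3)/d + C)*6 = (3/d + C)*6 = (C + 3/d)*6 = 6*C + 18/d)
M = 6 (M = 6*2 + 18/(-3) = 12 + 18*(-⅓) = 12 - 6 = 6)
c(w) = -6 + w (c(w) = 3 - (9 - w) = 3 + (-9 + w) = -6 + w)
c(N(M, -5))*(-1*(-45)) = (-6 + 6*(-5))*(-1*(-45)) = (-6 - 30)*45 = -36*45 = -1620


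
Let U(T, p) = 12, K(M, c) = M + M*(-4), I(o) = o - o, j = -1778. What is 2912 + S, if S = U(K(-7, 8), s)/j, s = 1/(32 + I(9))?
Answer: 2588762/889 ≈ 2912.0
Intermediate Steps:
I(o) = 0
K(M, c) = -3*M (K(M, c) = M - 4*M = -3*M)
s = 1/32 (s = 1/(32 + 0) = 1/32 ≈ 0.031250)
S = -6/889 (S = 12/(-1778) = 12*(-1/1778) = -6/889 ≈ -0.0067492)
2912 + S = 2912 - 6/889 = 2588762/889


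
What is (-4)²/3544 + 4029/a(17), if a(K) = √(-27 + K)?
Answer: 2/443 - 4029*I*√10/10 ≈ 0.0045147 - 1274.1*I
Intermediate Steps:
(-4)²/3544 + 4029/a(17) = (-4)²/3544 + 4029/(√(-27 + 17)) = 16*(1/3544) + 4029/(√(-10)) = 2/443 + 4029/((I*√10)) = 2/443 + 4029*(-I*√10/10) = 2/443 - 4029*I*√10/10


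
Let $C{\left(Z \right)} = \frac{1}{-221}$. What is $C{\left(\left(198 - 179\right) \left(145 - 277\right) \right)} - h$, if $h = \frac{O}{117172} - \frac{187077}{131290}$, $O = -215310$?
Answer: $\frac{1384527084493}{424969515685} \approx 3.2579$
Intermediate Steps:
$h = - \frac{6273529518}{1922938985}$ ($h = - \frac{215310}{117172} - \frac{187077}{131290} = \left(-215310\right) \frac{1}{117172} - \frac{187077}{131290} = - \frac{107655}{58586} - \frac{187077}{131290} = - \frac{6273529518}{1922938985} \approx -3.2625$)
$C{\left(Z \right)} = - \frac{1}{221}$
$C{\left(\left(198 - 179\right) \left(145 - 277\right) \right)} - h = - \frac{1}{221} - - \frac{6273529518}{1922938985} = - \frac{1}{221} + \frac{6273529518}{1922938985} = \frac{1384527084493}{424969515685}$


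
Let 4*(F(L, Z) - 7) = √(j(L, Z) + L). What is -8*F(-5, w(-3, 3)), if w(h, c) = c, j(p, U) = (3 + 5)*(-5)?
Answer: -56 - 6*I*√5 ≈ -56.0 - 13.416*I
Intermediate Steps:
j(p, U) = -40 (j(p, U) = 8*(-5) = -40)
F(L, Z) = 7 + √(-40 + L)/4
-8*F(-5, w(-3, 3)) = -8*(7 + √(-40 - 5)/4) = -8*(7 + √(-45)/4) = -8*(7 + (3*I*√5)/4) = -8*(7 + 3*I*√5/4) = -56 - 6*I*√5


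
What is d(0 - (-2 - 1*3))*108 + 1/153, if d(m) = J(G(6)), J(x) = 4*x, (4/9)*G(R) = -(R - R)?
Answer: 1/153 ≈ 0.0065359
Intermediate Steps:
G(R) = 0 (G(R) = 9*(-(R - R))/4 = 9*(-1*0)/4 = (9/4)*0 = 0)
d(m) = 0 (d(m) = 4*0 = 0)
d(0 - (-2 - 1*3))*108 + 1/153 = 0*108 + 1/153 = 0 + 1/153 = 1/153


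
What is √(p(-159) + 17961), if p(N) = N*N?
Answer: √43242 ≈ 207.95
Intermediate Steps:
p(N) = N²
√(p(-159) + 17961) = √((-159)² + 17961) = √(25281 + 17961) = √43242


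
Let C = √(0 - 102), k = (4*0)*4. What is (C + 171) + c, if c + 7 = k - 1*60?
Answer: 104 + I*√102 ≈ 104.0 + 10.1*I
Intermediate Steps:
k = 0 (k = 0*4 = 0)
C = I*√102 (C = √(-102) = I*√102 ≈ 10.1*I)
c = -67 (c = -7 + (0 - 1*60) = -7 + (0 - 60) = -7 - 60 = -67)
(C + 171) + c = (I*√102 + 171) - 67 = (171 + I*√102) - 67 = 104 + I*√102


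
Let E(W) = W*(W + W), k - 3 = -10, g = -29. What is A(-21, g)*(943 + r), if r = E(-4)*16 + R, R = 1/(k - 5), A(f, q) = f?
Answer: -122213/4 ≈ -30553.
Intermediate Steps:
k = -7 (k = 3 - 10 = -7)
E(W) = 2*W² (E(W) = W*(2*W) = 2*W²)
R = -1/12 (R = 1/(-7 - 5) = 1/(-12) = -1/12 ≈ -0.083333)
r = 6143/12 (r = (2*(-4)²)*16 - 1/12 = (2*16)*16 - 1/12 = 32*16 - 1/12 = 512 - 1/12 = 6143/12 ≈ 511.92)
A(-21, g)*(943 + r) = -21*(943 + 6143/12) = -21*17459/12 = -122213/4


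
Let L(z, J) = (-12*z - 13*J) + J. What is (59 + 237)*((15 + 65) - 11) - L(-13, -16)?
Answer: 20076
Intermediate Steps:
L(z, J) = -12*J - 12*z (L(z, J) = (-13*J - 12*z) + J = -12*J - 12*z)
(59 + 237)*((15 + 65) - 11) - L(-13, -16) = (59 + 237)*((15 + 65) - 11) - (-12*(-16) - 12*(-13)) = 296*(80 - 11) - (192 + 156) = 296*69 - 1*348 = 20424 - 348 = 20076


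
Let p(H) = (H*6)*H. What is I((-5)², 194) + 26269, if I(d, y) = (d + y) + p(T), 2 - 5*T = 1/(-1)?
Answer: 662254/25 ≈ 26490.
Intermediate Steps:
T = ⅗ (T = ⅖ - 1/(5*(-1)) = ⅖ - (-1)/5 = ⅖ - ⅕*(-1) = ⅖ + ⅕ = ⅗ ≈ 0.60000)
p(H) = 6*H² (p(H) = (6*H)*H = 6*H²)
I(d, y) = 54/25 + d + y (I(d, y) = (d + y) + 6*(⅗)² = (d + y) + 6*(9/25) = (d + y) + 54/25 = 54/25 + d + y)
I((-5)², 194) + 26269 = (54/25 + (-5)² + 194) + 26269 = (54/25 + 25 + 194) + 26269 = 5529/25 + 26269 = 662254/25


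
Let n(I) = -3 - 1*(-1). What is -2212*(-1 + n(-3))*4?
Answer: 26544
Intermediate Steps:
n(I) = -2 (n(I) = -3 + 1 = -2)
-2212*(-1 + n(-3))*4 = -2212*(-1 - 2)*4 = -(-6636)*4 = -2212*(-12) = 26544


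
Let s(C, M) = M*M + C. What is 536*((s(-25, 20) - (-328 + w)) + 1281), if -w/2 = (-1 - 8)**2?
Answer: 1150256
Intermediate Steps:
s(C, M) = C + M**2 (s(C, M) = M**2 + C = C + M**2)
w = -162 (w = -2*(-1 - 8)**2 = -2*(-9)**2 = -2*81 = -162)
536*((s(-25, 20) - (-328 + w)) + 1281) = 536*(((-25 + 20**2) - (-328 - 162)) + 1281) = 536*(((-25 + 400) - 1*(-490)) + 1281) = 536*((375 + 490) + 1281) = 536*(865 + 1281) = 536*2146 = 1150256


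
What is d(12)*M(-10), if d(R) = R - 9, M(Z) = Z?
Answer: -30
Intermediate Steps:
d(R) = -9 + R
d(12)*M(-10) = (-9 + 12)*(-10) = 3*(-10) = -30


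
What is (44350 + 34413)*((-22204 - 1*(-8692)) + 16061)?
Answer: 200766887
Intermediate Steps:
(44350 + 34413)*((-22204 - 1*(-8692)) + 16061) = 78763*((-22204 + 8692) + 16061) = 78763*(-13512 + 16061) = 78763*2549 = 200766887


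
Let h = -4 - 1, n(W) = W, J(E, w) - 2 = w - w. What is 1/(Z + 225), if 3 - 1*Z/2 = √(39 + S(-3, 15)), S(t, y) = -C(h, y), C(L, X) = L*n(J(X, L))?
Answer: 1/217 ≈ 0.0046083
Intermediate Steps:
J(E, w) = 2 (J(E, w) = 2 + (w - w) = 2 + 0 = 2)
h = -5
C(L, X) = 2*L (C(L, X) = L*2 = 2*L)
S(t, y) = 10 (S(t, y) = -2*(-5) = -1*(-10) = 10)
Z = -8 (Z = 6 - 2*√(39 + 10) = 6 - 2*√49 = 6 - 2*7 = 6 - 14 = -8)
1/(Z + 225) = 1/(-8 + 225) = 1/217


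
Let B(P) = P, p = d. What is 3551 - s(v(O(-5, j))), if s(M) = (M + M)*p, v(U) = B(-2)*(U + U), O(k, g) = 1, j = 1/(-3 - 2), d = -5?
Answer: 3511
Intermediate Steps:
j = -⅕ (j = 1/(-5) = -⅕ ≈ -0.20000)
p = -5
v(U) = -4*U (v(U) = -2*(U + U) = -4*U)
s(M) = -10*M (s(M) = (M + M)*(-5) = (2*M)*(-5) = -10*M)
3551 - s(v(O(-5, j))) = 3551 - (-10)*(-4*1) = 3551 - (-10)*(-4) = 3551 - 1*40 = 3551 - 40 = 3511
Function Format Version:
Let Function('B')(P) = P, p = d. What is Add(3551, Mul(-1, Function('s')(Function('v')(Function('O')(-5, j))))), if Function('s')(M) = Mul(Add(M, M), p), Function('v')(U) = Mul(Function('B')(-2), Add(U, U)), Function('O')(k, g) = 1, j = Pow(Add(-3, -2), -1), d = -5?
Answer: 3511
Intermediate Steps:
j = Rational(-1, 5) (j = Pow(-5, -1) = Rational(-1, 5) ≈ -0.20000)
p = -5
Function('v')(U) = Mul(-4, U) (Function('v')(U) = Mul(-2, Add(U, U)) = Mul(-2, Mul(2, U)) = Mul(-4, U))
Function('s')(M) = Mul(-10, M) (Function('s')(M) = Mul(Add(M, M), -5) = Mul(Mul(2, M), -5) = Mul(-10, M))
Add(3551, Mul(-1, Function('s')(Function('v')(Function('O')(-5, j))))) = Add(3551, Mul(-1, Mul(-10, Mul(-4, 1)))) = Add(3551, Mul(-1, Mul(-10, -4))) = Add(3551, Mul(-1, 40)) = Add(3551, -40) = 3511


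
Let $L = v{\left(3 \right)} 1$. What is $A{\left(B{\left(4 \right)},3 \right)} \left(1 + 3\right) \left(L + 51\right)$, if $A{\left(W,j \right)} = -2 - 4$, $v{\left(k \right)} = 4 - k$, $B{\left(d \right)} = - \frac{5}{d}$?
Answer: $-1248$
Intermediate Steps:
$A{\left(W,j \right)} = -6$ ($A{\left(W,j \right)} = -2 - 4 = -6$)
$L = 1$ ($L = \left(4 - 3\right) 1 = 1 \cdot 1 = 1$)
$A{\left(B{\left(4 \right)},3 \right)} \left(1 + 3\right) \left(L + 51\right) = - 6 \left(1 + 3\right) \left(1 + 51\right) = \left(-6\right) 4 \cdot 52 = \left(-24\right) 52 = -1248$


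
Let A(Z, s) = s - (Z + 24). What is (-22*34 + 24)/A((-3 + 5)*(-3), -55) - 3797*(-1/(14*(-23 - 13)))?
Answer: 87715/36792 ≈ 2.3841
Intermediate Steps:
A(Z, s) = -24 + s - Z (A(Z, s) = s - (24 + Z) = s + (-24 - Z) = -24 + s - Z)
(-22*34 + 24)/A((-3 + 5)*(-3), -55) - 3797*(-1/(14*(-23 - 13))) = (-22*34 + 24)/(-24 - 55 - (-3 + 5)*(-3)) - 3797*(-1/(14*(-23 - 13))) = (-748 + 24)/(-24 - 55 - 2*(-3)) - 3797/((-14*(-36))) = -724/(-24 - 55 - 1*(-6)) - 3797/504 = -724/(-24 - 55 + 6) - 3797*1/504 = -724/(-73) - 3797/504 = -724*(-1/73) - 3797/504 = 724/73 - 3797/504 = 87715/36792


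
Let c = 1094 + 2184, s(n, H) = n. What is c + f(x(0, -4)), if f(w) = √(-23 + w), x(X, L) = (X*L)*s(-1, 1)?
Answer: 3278 + I*√23 ≈ 3278.0 + 4.7958*I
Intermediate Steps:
x(X, L) = -L*X (x(X, L) = (X*L)*(-1) = (L*X)*(-1) = -L*X)
c = 3278
c + f(x(0, -4)) = 3278 + √(-23 - 1*(-4)*0) = 3278 + √(-23 + 0) = 3278 + √(-23) = 3278 + I*√23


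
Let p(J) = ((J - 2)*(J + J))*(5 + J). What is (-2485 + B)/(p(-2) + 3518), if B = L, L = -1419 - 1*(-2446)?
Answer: -729/1783 ≈ -0.40886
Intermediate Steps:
L = 1027 (L = -1419 + 2446 = 1027)
B = 1027
p(J) = 2*J*(-2 + J)*(5 + J) (p(J) = ((-2 + J)*(2*J))*(5 + J) = (2*J*(-2 + J))*(5 + J) = 2*J*(-2 + J)*(5 + J))
(-2485 + B)/(p(-2) + 3518) = (-2485 + 1027)/(2*(-2)*(-10 + (-2)² + 3*(-2)) + 3518) = -1458/(2*(-2)*(-10 + 4 - 6) + 3518) = -1458/(2*(-2)*(-12) + 3518) = -1458/(48 + 3518) = -1458/3566 = -1458*1/3566 = -729/1783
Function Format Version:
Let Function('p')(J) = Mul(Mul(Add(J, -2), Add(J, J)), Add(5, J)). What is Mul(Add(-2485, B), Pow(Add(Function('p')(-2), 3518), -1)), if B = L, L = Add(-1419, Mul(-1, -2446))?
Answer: Rational(-729, 1783) ≈ -0.40886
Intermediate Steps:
L = 1027 (L = Add(-1419, 2446) = 1027)
B = 1027
Function('p')(J) = Mul(2, J, Add(-2, J), Add(5, J)) (Function('p')(J) = Mul(Mul(Add(-2, J), Mul(2, J)), Add(5, J)) = Mul(Mul(2, J, Add(-2, J)), Add(5, J)) = Mul(2, J, Add(-2, J), Add(5, J)))
Mul(Add(-2485, B), Pow(Add(Function('p')(-2), 3518), -1)) = Mul(Add(-2485, 1027), Pow(Add(Mul(2, -2, Add(-10, Pow(-2, 2), Mul(3, -2))), 3518), -1)) = Mul(-1458, Pow(Add(Mul(2, -2, Add(-10, 4, -6)), 3518), -1)) = Mul(-1458, Pow(Add(Mul(2, -2, -12), 3518), -1)) = Mul(-1458, Pow(Add(48, 3518), -1)) = Mul(-1458, Pow(3566, -1)) = Mul(-1458, Rational(1, 3566)) = Rational(-729, 1783)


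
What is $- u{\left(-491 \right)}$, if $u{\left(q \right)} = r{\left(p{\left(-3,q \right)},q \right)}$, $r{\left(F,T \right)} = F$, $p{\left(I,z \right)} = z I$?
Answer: $-1473$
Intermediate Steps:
$p{\left(I,z \right)} = I z$
$u{\left(q \right)} = - 3 q$
$- u{\left(-491 \right)} = - \left(-3\right) \left(-491\right) = \left(-1\right) 1473 = -1473$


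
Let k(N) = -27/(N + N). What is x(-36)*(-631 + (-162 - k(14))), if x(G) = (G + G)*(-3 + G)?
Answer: -15568254/7 ≈ -2.2240e+6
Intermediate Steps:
x(G) = 2*G*(-3 + G) (x(G) = (2*G)*(-3 + G) = 2*G*(-3 + G))
k(N) = -27/(2*N) (k(N) = -27*1/(2*N) = -27/(2*N))
x(-36)*(-631 + (-162 - k(14))) = (2*(-36)*(-3 - 36))*(-631 + (-162 - (-27)/(2*14))) = (2*(-36)*(-39))*(-631 + (-162 - (-27)/(2*14))) = 2808*(-631 + (-162 - 1*(-27/28))) = 2808*(-631 + (-162 + 27/28)) = 2808*(-631 - 4509/28) = 2808*(-22177/28) = -15568254/7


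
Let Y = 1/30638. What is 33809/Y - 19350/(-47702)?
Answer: 24705823236517/23851 ≈ 1.0358e+9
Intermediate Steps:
Y = 1/30638 ≈ 3.2639e-5
33809/Y - 19350/(-47702) = 33809/(1/30638) - 19350/(-47702) = 33809*30638 - 19350*(-1/47702) = 1035840142 + 9675/23851 = 24705823236517/23851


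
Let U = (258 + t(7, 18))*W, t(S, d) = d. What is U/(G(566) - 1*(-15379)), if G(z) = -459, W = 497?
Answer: 34293/3730 ≈ 9.1938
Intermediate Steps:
U = 137172 (U = (258 + 18)*497 = 276*497 = 137172)
U/(G(566) - 1*(-15379)) = 137172/(-459 - 1*(-15379)) = 137172/(-459 + 15379) = 137172/14920 = 137172*(1/14920) = 34293/3730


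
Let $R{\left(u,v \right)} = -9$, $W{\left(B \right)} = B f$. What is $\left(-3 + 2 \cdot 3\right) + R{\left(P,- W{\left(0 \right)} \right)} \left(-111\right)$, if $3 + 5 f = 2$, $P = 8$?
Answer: $1002$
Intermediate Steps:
$f = - \frac{1}{5}$ ($f = - \frac{3}{5} + \frac{1}{5} \cdot 2 = - \frac{3}{5} + \frac{2}{5} = - \frac{1}{5} \approx -0.2$)
$W{\left(B \right)} = - \frac{B}{5}$ ($W{\left(B \right)} = B \left(- \frac{1}{5}\right) = - \frac{B}{5}$)
$\left(-3 + 2 \cdot 3\right) + R{\left(P,- W{\left(0 \right)} \right)} \left(-111\right) = \left(-3 + 2 \cdot 3\right) - -999 = \left(-3 + 6\right) + 999 = 3 + 999 = 1002$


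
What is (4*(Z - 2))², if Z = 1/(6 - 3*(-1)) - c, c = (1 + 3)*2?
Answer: 126736/81 ≈ 1564.6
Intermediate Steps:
c = 8 (c = 4*2 = 8)
Z = -71/9 (Z = 1/(6 - 3*(-1)) - 1*8 = 1/(6 + 3) - 8 = 1/9 - 8 = ⅑ - 8 = -71/9 ≈ -7.8889)
(4*(Z - 2))² = (4*(-71/9 - 2))² = (4*(-89/9))² = (-356/9)² = 126736/81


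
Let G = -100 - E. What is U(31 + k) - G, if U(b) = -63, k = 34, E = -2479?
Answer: -2442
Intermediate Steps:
G = 2379 (G = -100 - 1*(-2479) = -100 + 2479 = 2379)
U(31 + k) - G = -63 - 1*2379 = -63 - 2379 = -2442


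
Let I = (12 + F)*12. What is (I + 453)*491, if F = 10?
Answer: 352047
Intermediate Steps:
I = 264 (I = (12 + 10)*12 = 22*12 = 264)
(I + 453)*491 = (264 + 453)*491 = 717*491 = 352047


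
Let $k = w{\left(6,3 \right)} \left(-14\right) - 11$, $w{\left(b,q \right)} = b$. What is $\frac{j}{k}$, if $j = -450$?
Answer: $\frac{90}{19} \approx 4.7368$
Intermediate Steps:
$k = -95$ ($k = 6 \left(-14\right) - 11 = -84 - 11 = -95$)
$\frac{j}{k} = - \frac{450}{-95} = \left(-450\right) \left(- \frac{1}{95}\right) = \frac{90}{19}$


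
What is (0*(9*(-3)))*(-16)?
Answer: 0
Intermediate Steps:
(0*(9*(-3)))*(-16) = (0*(-27))*(-16) = 0*(-16) = 0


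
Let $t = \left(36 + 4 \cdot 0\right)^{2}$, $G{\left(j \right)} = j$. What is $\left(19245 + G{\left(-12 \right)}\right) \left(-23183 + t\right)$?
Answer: $-420952671$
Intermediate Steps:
$t = 1296$ ($t = \left(36 + 0\right)^{2} = 36^{2} = 1296$)
$\left(19245 + G{\left(-12 \right)}\right) \left(-23183 + t\right) = \left(19245 - 12\right) \left(-23183 + 1296\right) = 19233 \left(-21887\right) = -420952671$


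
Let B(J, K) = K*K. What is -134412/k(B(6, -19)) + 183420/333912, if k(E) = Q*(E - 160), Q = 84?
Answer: -290173031/39151182 ≈ -7.4116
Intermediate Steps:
B(J, K) = K²
k(E) = -13440 + 84*E (k(E) = 84*(E - 160) = 84*(-160 + E) = -13440 + 84*E)
-134412/k(B(6, -19)) + 183420/333912 = -134412/(-13440 + 84*(-19)²) + 183420/333912 = -134412/(-13440 + 84*361) + 183420*(1/333912) = -134412/(-13440 + 30324) + 15285/27826 = -134412/16884 + 15285/27826 = -134412*1/16884 + 15285/27826 = -11201/1407 + 15285/27826 = -290173031/39151182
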